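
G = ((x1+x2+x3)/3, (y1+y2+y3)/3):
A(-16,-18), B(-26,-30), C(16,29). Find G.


Gx = (-16- 26+16)/3 = -26/3 = -8.6667
Gy = (-18- 30+29)/3 = -19/3 = -6.3333

G = (-8.6667, -6.3333)


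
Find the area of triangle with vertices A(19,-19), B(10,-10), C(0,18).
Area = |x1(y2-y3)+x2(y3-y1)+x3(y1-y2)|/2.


19*(-10-18) = -532
10*(18+ 19) = 370
0*(-19+ 10) = 0
sum = -162
Area = |-162|/2 = 81.0000

81.0000 sq units


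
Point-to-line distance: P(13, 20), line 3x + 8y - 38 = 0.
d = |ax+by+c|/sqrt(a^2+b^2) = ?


|3*13 + 8*20 - 38| = |161| = 161
sqrt(9 + 64) = sqrt(73) = 8.5440
d = 161/sqrt(73) = 18.8436

18.8436


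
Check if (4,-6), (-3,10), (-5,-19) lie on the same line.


4*(10+ 19) - 3*(-19+ 6) - 5*(-6-10)
= 116 + 39 + 80 = 235

No, not collinear (determinant = 235)


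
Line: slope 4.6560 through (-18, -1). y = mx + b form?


y + 1 = 4.6560(x + 18)
y = 4.6560x - 1 - 4.6560*(-18)
y = 4.6560x + 82.8080

y = 4.6560x + 82.8080


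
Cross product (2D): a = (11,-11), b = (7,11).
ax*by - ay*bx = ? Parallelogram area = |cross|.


cross = 11*11 + 11*7 = 121 + 77 = 198
Parallelogram area = |198| = 198

cross = 198, parallelogram area = 198


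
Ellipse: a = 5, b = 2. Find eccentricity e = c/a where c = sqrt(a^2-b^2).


c = sqrt(25-4) = sqrt(21) = 4.5826
e = c/a = sqrt(21)/5 = 0.9165

e = 0.9165


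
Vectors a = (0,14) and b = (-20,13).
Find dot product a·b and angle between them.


a·b = 0*(-20) + 14*13 = 0 + 182 = 182
|a| = sqrt(0+196) = 14.0000
|b| = sqrt(400+169) = 23.8537
cos(theta) = 182/(sqrt(196)*sqrt(569)) = 182/sqrt(111524) = 0.544988
theta = arccos(182/sqrt(111524)) = 56.9761 degrees

a·b = 182, theta = 56.9761 deg


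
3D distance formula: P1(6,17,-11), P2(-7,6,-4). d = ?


dx=-13, dy=-11, dz=7
d = sqrt(169+121+49) = sqrt(339) = 18.4120

18.4120


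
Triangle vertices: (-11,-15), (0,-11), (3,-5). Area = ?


-11*(-11+ 5) = 66
0*(-5+ 15) = 0
3*(-15+ 11) = -12
sum = 54
Area = |54|/2 = 27.0000

27.0000 sq units


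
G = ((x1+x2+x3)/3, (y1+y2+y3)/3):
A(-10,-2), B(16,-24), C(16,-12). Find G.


Gx = (-10+16+16)/3 = 22/3 = 7.3333
Gy = (-2- 24- 12)/3 = -38/3 = -12.6667

G = (7.3333, -12.6667)


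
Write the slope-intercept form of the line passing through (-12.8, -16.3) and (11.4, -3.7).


m = (12.6)/(24.2) = 0.5207
b = y1 - m*x1 = -16.3 - (12.6*(-12.8))/(24.2) = -16.3 + 6.6645 = -9.6355

y = 0.5207x - 9.6355


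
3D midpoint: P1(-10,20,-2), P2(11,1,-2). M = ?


Mx = (-10+11)/2 = 0.5000
My = (20+1)/2 = 10.5000
Mz = (-2- 2)/2 = -2.0000

M = (0.5000, 10.5000, -2.0000)


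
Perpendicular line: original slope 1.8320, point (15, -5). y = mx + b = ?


Perpendicular slope = -1/m1 = -1/1.8320 = -0.5459
b2 = y0 - m2*x0 = -5 + 15/1.8320 = -5 + 8.1878 = 3.1878

y = -0.5459x + 3.1878


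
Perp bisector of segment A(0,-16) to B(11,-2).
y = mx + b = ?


Midpoint = (5.5, -9)
Slope of AB = dy/dx = 14/11 = 1.2727
Perp slope = -dx/dy = -11/14 = -0.7857
b = My - (perp slope)*Mx = -9 + (11*5.5)/14 = -9 + 4.3214 = -4.6786

y = -0.7857x - 4.6786


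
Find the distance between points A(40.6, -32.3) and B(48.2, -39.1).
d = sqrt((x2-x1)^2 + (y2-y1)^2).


dx = 48.2 - 40.6 = 7.6
dy = -39.1 + 32.3 = -6.8
d = sqrt(57.76 + 46.24) = sqrt(104) = 10.1980

10.1980


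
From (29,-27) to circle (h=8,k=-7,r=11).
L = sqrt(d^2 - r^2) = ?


d = sqrt((29-8)^2 + (-27+ 7)^2) = sqrt(441+400) = 29.0000
L = sqrt(841.0000 - 121) = sqrt(720.0000) = 26.8328

26.8328


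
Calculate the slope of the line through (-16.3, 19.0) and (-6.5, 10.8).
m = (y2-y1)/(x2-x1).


dy = 10.8 - 19.0 = -8.2
dx = -6.5 + 16.3 = 9.8
m = -8.2/9.8 = -0.8367

m = -0.8367


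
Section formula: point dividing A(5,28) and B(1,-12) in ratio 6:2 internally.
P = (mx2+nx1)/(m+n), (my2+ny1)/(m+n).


Px = (6*1 + 2*5)/8 = 16/8 = 2.0000
Py = (6*(-12) + 2*28)/8 = -16/8 = -2.0000

P = (2.0000, -2.0000)


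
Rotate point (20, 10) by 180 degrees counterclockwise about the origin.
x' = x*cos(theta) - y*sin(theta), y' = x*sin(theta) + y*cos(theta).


cos(180) = -1, sin(180) = 0
x' = 20*(-1) - 10*0 = -20
y' = 20*0 + 10*(-1) = -10

(-20, -10)


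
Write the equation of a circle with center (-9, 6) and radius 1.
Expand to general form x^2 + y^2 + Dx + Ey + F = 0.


(x+ 9)^2 + (y-6)^2 = 1^2
D = -2h = 18, E = -2k = -12
F = h^2+k^2-r^2 = 81+36-1 = 116

x^2 + y^2 + 18x - 12y + 116 = 0


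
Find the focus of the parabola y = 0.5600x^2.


a = 0.5600
4a = 2.2400
focus = (0, 1/2.2400) = (0, 0.4464)

Focus = (0, 0.4464)


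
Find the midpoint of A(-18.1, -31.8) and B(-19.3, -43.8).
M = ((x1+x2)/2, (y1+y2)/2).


Mx = (-18.1 - 19.3)/2 = -37.4/2 = -18.7000
My = (-31.8 - 43.8)/2 = -75.6/2 = -37.8000

(-18.7000, -37.8000)


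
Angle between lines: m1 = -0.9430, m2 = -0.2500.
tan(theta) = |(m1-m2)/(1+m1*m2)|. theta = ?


m1-m2 = -0.693
1+m1*m2 = 1.23575
tan(theta) = |-0.693/1.23575| = 0.560793
theta = arctan(|-0.693/1.23575|) = 29.2834 degrees (acute angle)

29.2834 degrees


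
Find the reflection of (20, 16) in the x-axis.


Reflection rule for x-axis: (x, -y)
(20, 16) -> (20, -16)

(20, -16)


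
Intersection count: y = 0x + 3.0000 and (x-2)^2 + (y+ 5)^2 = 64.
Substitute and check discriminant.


Substitute y = 0x + 3.0000: (x-2)^2 + (0x+3.0000+ 5)^2 = 64
Expand to Ax^2 + Bx + C = 0, where b-k = 8
A = 1+m^2 = 1
B = 2(m(b-k) - h) = 2(0*8 - 2) = -4
C = h^2 + (b-k)^2 - r^2 = 4 + 64 - 64 = 4
disc = B^2-4AC = 16.0000 - 16.0000 = 0
disc = 0

1 intersection point (tangent)


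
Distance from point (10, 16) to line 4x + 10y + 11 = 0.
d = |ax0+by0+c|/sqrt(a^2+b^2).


|4*10 + 10*16 + 11| = |211| = 211
sqrt(16 + 100) = sqrt(116) = 10.7703
d = 211/sqrt(116) = 19.5909

19.5909


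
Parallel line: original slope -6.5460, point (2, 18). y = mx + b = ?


Parallel lines have equal slopes.
m2 = -6.5460
b2 = 18 + 6.5460*2 = 31.0920

y = -6.5460x + 31.0920


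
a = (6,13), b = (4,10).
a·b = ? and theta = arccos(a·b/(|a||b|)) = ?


a·b = 6*4 + 13*10 = 24 + 130 = 154
|a| = sqrt(36+169) = 14.3178
|b| = sqrt(16+100) = 10.7703
cos(theta) = 154/(sqrt(205)*sqrt(116)) = 154/sqrt(23780) = 0.998653
theta = arccos(154/sqrt(23780)) = 2.9737 degrees

a·b = 154, theta = 2.9737 deg


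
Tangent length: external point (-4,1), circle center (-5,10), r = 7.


d = sqrt((-4+ 5)^2 + (1-10)^2) = sqrt(1+81) = 9.0554
L = sqrt(82.0000 - 49) = sqrt(33.0000) = 5.7446

5.7446


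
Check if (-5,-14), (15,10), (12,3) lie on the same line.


-5*(10-3) + 15*(3+ 14) + 12*(-14-10)
= -35 + 255 - 288 = -68

No, not collinear (determinant = -68)


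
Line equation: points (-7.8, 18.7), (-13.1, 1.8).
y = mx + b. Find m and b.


m = (-16.9)/(-5.3) = 3.1887
b = y1 - m*x1 = 18.7 - (-16.9*(-7.8))/(-5.3) = 18.7 + 24.8717 = 43.5717

y = 3.1887x + 43.5717


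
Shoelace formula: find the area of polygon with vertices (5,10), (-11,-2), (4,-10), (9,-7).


sum(xi*y_{i+1}) = 5*(-2) - 11*(-10) + 4*(-7) + 9*10 = 162
sum(yi*x_{i+1}) = 10*(-11) - 2*4 - 10*9 - 7*5 = -243
Area = |162 + 243|/2 = 405/2 = 202.5000

202.5000 sq units


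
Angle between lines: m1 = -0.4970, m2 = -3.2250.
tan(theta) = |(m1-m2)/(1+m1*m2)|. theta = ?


m1-m2 = 2.728
1+m1*m2 = 2.602825
tan(theta) = |2.728/2.602825| = 1.048092
theta = arctan(|2.728/2.602825|) = 46.3451 degrees (acute angle)

46.3451 degrees


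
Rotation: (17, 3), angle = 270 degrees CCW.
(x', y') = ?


cos(270) = 0, sin(270) = -1
x' = 17*0 - 3*(-1) = 3
y' = 17*(-1) + 3*0 = -17

(3, -17)


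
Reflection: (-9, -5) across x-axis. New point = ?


Reflection rule for x-axis: (x, -y)
(-9, -5) -> (-9, 5)

(-9, 5)


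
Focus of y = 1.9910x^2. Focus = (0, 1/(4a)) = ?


a = 1.9910
4a = 7.9640
focus = (0, 1/7.9640) = (0, 0.1256)

Focus = (0, 0.1256)


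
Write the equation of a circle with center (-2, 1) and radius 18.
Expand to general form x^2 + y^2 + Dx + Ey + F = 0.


(x+ 2)^2 + (y-1)^2 = 18^2
D = -2h = 4, E = -2k = -2
F = h^2+k^2-r^2 = 4+1-324 = -319

x^2 + y^2 + 4x - 2y - 319 = 0


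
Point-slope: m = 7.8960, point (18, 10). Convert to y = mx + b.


y - 10 = 7.8960(x - 18)
y = 7.8960x + 10 - 7.8960*18
y = 7.8960x - 132.1280

y = 7.8960x - 132.1280


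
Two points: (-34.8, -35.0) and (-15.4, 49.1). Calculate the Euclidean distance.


dx = -15.4 + 34.8 = 19.4
dy = 49.1 + 35.0 = 84.1
d = sqrt(376.36 + 7072.81) = sqrt(7449.17) = 86.3086

86.3086


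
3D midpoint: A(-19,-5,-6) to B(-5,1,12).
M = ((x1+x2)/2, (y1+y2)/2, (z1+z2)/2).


Mx = (-19- 5)/2 = -12.0000
My = (-5+1)/2 = -2.0000
Mz = (-6+12)/2 = 3.0000

M = (-12.0000, -2.0000, 3.0000)


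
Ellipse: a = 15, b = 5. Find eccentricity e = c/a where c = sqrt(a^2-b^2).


c = sqrt(225-25) = sqrt(200) = 14.1421
e = c/a = sqrt(200)/15 = 0.9428

e = 0.9428


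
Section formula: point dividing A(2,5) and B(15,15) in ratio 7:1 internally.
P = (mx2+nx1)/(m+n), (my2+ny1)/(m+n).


Px = (7*15 + 1*2)/8 = 107/8 = 13.3750
Py = (7*15 + 1*5)/8 = 110/8 = 13.7500

P = (13.3750, 13.7500)


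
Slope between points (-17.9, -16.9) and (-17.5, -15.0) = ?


dy = -15.0 + 16.9 = 1.9
dx = -17.5 + 17.9 = 0.4
m = 1.9/0.4 = 4.7500

m = 4.7500


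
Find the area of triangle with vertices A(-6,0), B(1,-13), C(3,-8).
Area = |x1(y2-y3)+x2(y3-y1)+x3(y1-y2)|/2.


-6*(-13+ 8) = 30
1*(-8-0) = -8
3*(0+ 13) = 39
sum = 61
Area = |61|/2 = 30.5000

30.5000 sq units


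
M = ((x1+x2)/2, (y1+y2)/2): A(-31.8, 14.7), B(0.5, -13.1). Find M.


Mx = (-31.8 + 0.5)/2 = -31.3/2 = -15.6500
My = (14.7 - 13.1)/2 = 1.6/2 = 0.8000

(-15.6500, 0.8000)


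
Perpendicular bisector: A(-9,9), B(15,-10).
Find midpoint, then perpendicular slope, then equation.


Midpoint = (3, -0.5)
Slope of AB = dy/dx = -19/24 = -0.7917
Perp slope = -dx/dy = 24/19 = 1.2632
b = My - (perp slope)*Mx = -0.5 + (24*3)/(-19) = -0.5 - 3.7895 = -4.2895

y = 1.2632x - 4.2895


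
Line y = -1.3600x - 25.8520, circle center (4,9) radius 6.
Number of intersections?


Substitute y = -1.3600x - 25.8520: (x-4)^2 + (-1.3600x- 25.8520-9)^2 = 36
Expand to Ax^2 + Bx + C = 0, where b-k = -34.852
A = 1+m^2 = 2.8496
B = 2(m(b-k) - h) = 2(-1.3600*(-34.852) - 4) = 86.79744
C = h^2 + (b-k)^2 - r^2 = 16 + 1214.661904 - 36 = 1194.661904
disc = B^2-4AC = 7533.7956 - 13617.2342 = -6083.4386
disc < 0

0 intersection points


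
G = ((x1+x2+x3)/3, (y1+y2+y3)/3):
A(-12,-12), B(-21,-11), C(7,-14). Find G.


Gx = (-12- 21+7)/3 = -26/3 = -8.6667
Gy = (-12- 11- 14)/3 = -37/3 = -12.3333

G = (-8.6667, -12.3333)


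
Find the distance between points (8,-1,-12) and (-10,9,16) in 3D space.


dx=-18, dy=10, dz=28
d = sqrt(324+100+784) = sqrt(1208) = 34.7563

34.7563


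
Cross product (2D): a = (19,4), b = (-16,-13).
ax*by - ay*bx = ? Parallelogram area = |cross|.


cross = 19*(-13) - 4*(-16) = -247 + 64 = -183
Parallelogram area = |-183| = 183

cross = -183, parallelogram area = 183


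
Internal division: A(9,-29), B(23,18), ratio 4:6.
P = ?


Px = (4*23 + 6*9)/10 = 146/10 = 14.6000
Py = (4*18 + 6*(-29))/10 = -102/10 = -10.2000

P = (14.6000, -10.2000)


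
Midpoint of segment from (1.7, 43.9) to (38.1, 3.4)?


Mx = (1.7 + 38.1)/2 = 39.8/2 = 19.9000
My = (43.9 + 3.4)/2 = 47.3/2 = 23.6500

(19.9000, 23.6500)


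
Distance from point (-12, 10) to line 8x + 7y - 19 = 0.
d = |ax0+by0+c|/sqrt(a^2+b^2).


|8*(-12) + 7*10 - 19| = |-45| = 45
sqrt(64 + 49) = sqrt(113) = 10.6301
d = 45/sqrt(113) = 4.2332

4.2332


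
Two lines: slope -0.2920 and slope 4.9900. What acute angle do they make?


m1-m2 = -5.282
1+m1*m2 = -0.45708
tan(theta) = |-5.282/(-0.45708)| = 11.555964
theta = arctan(|-5.282/(-0.45708)|) = 85.0542 degrees (acute angle)

85.0542 degrees


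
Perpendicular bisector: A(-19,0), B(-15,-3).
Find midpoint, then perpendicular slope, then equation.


Midpoint = (-17, -1.5)
Slope of AB = dy/dx = -3/4 = -0.7500
Perp slope = -dx/dy = 4/3 = 1.3333
b = My - (perp slope)*Mx = -1.5 + (4*(-17))/(-3) = -1.5 + 22.6667 = 21.1667

y = 1.3333x + 21.1667


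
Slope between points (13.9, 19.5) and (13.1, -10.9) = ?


dy = -10.9 - 19.5 = -30.4
dx = 13.1 - 13.9 = -0.8
m = -30.4/(-0.8) = 38.0000

m = 38.0000


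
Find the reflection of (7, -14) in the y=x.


Reflection rule for y=x: (y, x)
(7, -14) -> (-14, 7)

(-14, 7)


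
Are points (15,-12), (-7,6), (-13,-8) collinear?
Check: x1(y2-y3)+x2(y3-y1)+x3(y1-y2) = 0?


15*(6+ 8) - 7*(-8+ 12) - 13*(-12-6)
= 210 - 28 + 234 = 416

No, not collinear (determinant = 416)


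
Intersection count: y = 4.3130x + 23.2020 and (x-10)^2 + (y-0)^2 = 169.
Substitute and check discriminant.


Substitute y = 4.3130x + 23.2020: (x-10)^2 + (4.3130x+23.2020-0)^2 = 169
Expand to Ax^2 + Bx + C = 0, where b-k = 23.202
A = 1+m^2 = 19.601969
B = 2(m(b-k) - h) = 2(4.3130*23.202 - 10) = 180.140452
C = h^2 + (b-k)^2 - r^2 = 100 + 538.332804 - 169 = 469.332804
disc = B^2-4AC = 32450.5824 - 36799.3883 = -4348.8059
disc < 0

0 intersection points


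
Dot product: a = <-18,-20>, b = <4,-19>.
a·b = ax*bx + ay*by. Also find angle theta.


a·b = -18*4 - 20*(-19) = -72 + 380 = 308
|a| = sqrt(324+400) = 26.9072
|b| = sqrt(16+361) = 19.4165
cos(theta) = 308/(sqrt(724)*sqrt(377)) = 308/sqrt(272948) = 0.589537
theta = arccos(308/sqrt(272948)) = 53.8759 degrees

a·b = 308, theta = 53.8759 deg


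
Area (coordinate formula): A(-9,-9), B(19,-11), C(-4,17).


-9*(-11-17) = 252
19*(17+ 9) = 494
-4*(-9+ 11) = -8
sum = 738
Area = |738|/2 = 369.0000

369.0000 sq units


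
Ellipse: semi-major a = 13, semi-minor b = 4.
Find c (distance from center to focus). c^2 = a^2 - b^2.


c^2 = 13^2 - 4^2 = 169 - 16 = 153
c = sqrt(153) = 12.3693

c = 12.3693


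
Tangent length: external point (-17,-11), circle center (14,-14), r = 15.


d = sqrt((-17-14)^2 + (-11+ 14)^2) = sqrt(961+9) = 31.1448
L = sqrt(970.0000 - 225) = sqrt(745.0000) = 27.2947

27.2947


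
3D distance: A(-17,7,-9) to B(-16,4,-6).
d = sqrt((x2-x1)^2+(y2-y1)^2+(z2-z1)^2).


dx=1, dy=-3, dz=3
d = sqrt(1+9+9) = sqrt(19) = 4.3589

4.3589


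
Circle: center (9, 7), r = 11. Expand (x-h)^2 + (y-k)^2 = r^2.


(x-9)^2 + (y-7)^2 = 11^2
D = -2h = -18, E = -2k = -14
F = h^2+k^2-r^2 = 81+49-121 = 9

x^2 + y^2 - 18x - 14y + 9 = 0


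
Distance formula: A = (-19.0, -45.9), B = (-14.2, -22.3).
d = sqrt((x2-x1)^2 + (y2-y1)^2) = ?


dx = -14.2 + 19.0 = 4.8
dy = -22.3 + 45.9 = 23.6
d = sqrt(23.04 + 556.96) = sqrt(580) = 24.0832

24.0832


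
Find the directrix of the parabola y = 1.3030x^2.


a = 1.3030
1/(4a) = 0.1919
directrix: y = -0.1919 = -0.1919

y = -0.1919


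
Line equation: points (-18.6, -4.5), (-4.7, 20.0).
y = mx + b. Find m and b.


m = (24.5)/(13.9) = 1.7626
b = y1 - m*x1 = -4.5 - (24.5*(-18.6))/(13.9) = -4.5 + 32.7842 = 28.2842

y = 1.7626x + 28.2842


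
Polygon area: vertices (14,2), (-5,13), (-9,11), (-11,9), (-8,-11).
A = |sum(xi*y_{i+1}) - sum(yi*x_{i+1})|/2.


sum(xi*y_{i+1}) = 14*13 - 5*11 - 9*9 - 11*(-11) - 8*2 = 151
sum(yi*x_{i+1}) = 2*(-5) + 13*(-9) + 11*(-11) + 9*(-8) - 11*14 = -474
Area = |151 + 474|/2 = 625/2 = 312.5000

312.5000 sq units


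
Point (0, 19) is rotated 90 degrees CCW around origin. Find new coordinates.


cos(90) = 0, sin(90) = 1
x' = 0*0 - 19*1 = -19
y' = 0*1 + 19*0 = 0

(-19, 0)


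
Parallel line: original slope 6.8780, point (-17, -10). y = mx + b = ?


Parallel lines have equal slopes.
m2 = 6.8780
b2 = -10 - 6.8780*(-17) = 106.9260

y = 6.8780x + 106.9260


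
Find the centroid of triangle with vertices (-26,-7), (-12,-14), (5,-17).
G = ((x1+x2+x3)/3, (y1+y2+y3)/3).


Gx = (-26- 12+5)/3 = -33/3 = -11.0000
Gy = (-7- 14- 17)/3 = -38/3 = -12.6667

G = (-11.0000, -12.6667)


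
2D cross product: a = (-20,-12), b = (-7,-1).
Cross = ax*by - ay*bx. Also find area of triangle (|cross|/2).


cross = -20*(-1) + 12*(-7) = 20 - 84 = -64
Triangle area = |-64|/2 = 64/2 = 32.0000

cross = -64, triangle area = 32.0000


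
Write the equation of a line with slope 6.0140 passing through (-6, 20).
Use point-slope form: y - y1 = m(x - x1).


y - 20 = 6.0140(x + 6)
y = 6.0140x + 20 - 6.0140*(-6)
y = 6.0140x + 56.0840

y = 6.0140x + 56.0840


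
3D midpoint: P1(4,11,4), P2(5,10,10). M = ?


Mx = (4+5)/2 = 4.5000
My = (11+10)/2 = 10.5000
Mz = (4+10)/2 = 7.0000

M = (4.5000, 10.5000, 7.0000)


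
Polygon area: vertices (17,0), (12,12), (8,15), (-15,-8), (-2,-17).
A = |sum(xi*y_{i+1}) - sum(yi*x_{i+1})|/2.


sum(xi*y_{i+1}) = 17*12 + 12*15 + 8*(-8) - 15*(-17) - 2*0 = 575
sum(yi*x_{i+1}) = 0*12 + 12*8 + 15*(-15) - 8*(-2) - 17*17 = -402
Area = |575 + 402|/2 = 977/2 = 488.5000

488.5000 sq units


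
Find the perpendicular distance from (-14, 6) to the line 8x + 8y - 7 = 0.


|8*(-14) + 8*6 - 7| = |-71| = 71
sqrt(64 + 64) = sqrt(128) = 11.3137
d = 71/sqrt(128) = 6.2756

6.2756


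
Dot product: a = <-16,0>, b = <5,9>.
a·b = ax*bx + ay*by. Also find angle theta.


a·b = -16*5 + 0*9 = -80 + 0 = -80
|a| = sqrt(256+0) = 16.0000
|b| = sqrt(25+81) = 10.2956
cos(theta) = -80/(sqrt(256)*sqrt(106)) = -80/sqrt(27136) = -0.485643
theta = arccos(-80/sqrt(27136)) = 119.0546 degrees

a·b = -80, theta = 119.0546 deg


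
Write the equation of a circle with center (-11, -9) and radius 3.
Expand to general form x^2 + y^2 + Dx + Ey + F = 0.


(x+ 11)^2 + (y+ 9)^2 = 3^2
D = -2h = 22, E = -2k = 18
F = h^2+k^2-r^2 = 121+81-9 = 193

x^2 + y^2 + 22x + 18y + 193 = 0


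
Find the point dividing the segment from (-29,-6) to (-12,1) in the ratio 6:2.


Px = (6*(-12) + 2*(-29))/8 = -130/8 = -16.2500
Py = (6*1 + 2*(-6))/8 = -6/8 = -0.7500

P = (-16.2500, -0.7500)


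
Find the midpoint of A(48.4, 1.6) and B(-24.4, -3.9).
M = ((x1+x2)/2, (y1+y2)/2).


Mx = (48.4 - 24.4)/2 = 24.0/2 = 12.0000
My = (1.6 - 3.9)/2 = -2.3/2 = -1.1500

(12.0000, -1.1500)


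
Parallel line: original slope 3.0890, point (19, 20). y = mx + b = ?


Parallel lines have equal slopes.
m2 = 3.0890
b2 = 20 - 3.0890*19 = -38.6910

y = 3.0890x - 38.6910


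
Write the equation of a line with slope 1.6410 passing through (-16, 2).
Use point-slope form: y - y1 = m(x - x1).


y - 2 = 1.6410(x + 16)
y = 1.6410x + 2 - 1.6410*(-16)
y = 1.6410x + 28.2560

y = 1.6410x + 28.2560


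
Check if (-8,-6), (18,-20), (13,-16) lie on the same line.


-8*(-20+ 16) + 18*(-16+ 6) + 13*(-6+ 20)
= 32 - 180 + 182 = 34

No, not collinear (determinant = 34)


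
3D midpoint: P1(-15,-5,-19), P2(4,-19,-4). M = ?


Mx = (-15+4)/2 = -5.5000
My = (-5- 19)/2 = -12.0000
Mz = (-19- 4)/2 = -11.5000

M = (-5.5000, -12.0000, -11.5000)


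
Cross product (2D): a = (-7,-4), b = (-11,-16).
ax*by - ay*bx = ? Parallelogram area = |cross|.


cross = -7*(-16) + 4*(-11) = 112 - 44 = 68
Parallelogram area = |68| = 68

cross = 68, parallelogram area = 68


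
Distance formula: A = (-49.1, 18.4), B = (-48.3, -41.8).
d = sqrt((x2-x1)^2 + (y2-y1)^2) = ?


dx = -48.3 + 49.1 = 0.8
dy = -41.8 - 18.4 = -60.2
d = sqrt(0.64 + 3624.04) = sqrt(3624.68) = 60.2053

60.2053


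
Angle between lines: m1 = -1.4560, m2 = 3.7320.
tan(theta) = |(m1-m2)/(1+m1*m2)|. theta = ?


m1-m2 = -5.188
1+m1*m2 = -4.433792
tan(theta) = |-5.188/(-4.433792)| = 1.170105
theta = arctan(|-5.188/(-4.433792)|) = 49.4820 degrees (acute angle)

49.4820 degrees


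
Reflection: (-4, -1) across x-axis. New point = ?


Reflection rule for x-axis: (x, -y)
(-4, -1) -> (-4, 1)

(-4, 1)


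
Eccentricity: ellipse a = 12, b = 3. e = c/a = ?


c = sqrt(144-9) = sqrt(135) = 11.6190
e = c/a = sqrt(135)/12 = 0.9682

e = 0.9682


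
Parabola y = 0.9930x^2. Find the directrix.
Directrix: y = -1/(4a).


a = 0.9930
1/(4a) = 0.2518
directrix: y = -0.2518 = -0.2518

y = -0.2518


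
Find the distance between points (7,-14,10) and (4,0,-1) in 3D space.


dx=-3, dy=14, dz=-11
d = sqrt(9+196+121) = sqrt(326) = 18.0555

18.0555


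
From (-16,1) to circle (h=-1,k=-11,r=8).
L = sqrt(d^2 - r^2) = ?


d = sqrt((-16+ 1)^2 + (1+ 11)^2) = sqrt(225+144) = 19.2094
L = sqrt(369.0000 - 64) = sqrt(305.0000) = 17.4642

17.4642


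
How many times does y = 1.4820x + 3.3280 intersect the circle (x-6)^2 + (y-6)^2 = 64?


Substitute y = 1.4820x + 3.3280: (x-6)^2 + (1.4820x+3.3280-6)^2 = 64
Expand to Ax^2 + Bx + C = 0, where b-k = -2.672
A = 1+m^2 = 3.196324
B = 2(m(b-k) - h) = 2(1.4820*(-2.672) - 6) = -19.919808
C = h^2 + (b-k)^2 - r^2 = 36 + 7.139584 - 64 = -20.860416
disc = B^2-4AC = 396.7988 + 266.7066 = 663.5054
disc > 0

2 intersection points


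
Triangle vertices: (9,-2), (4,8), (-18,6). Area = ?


9*(8-6) = 18
4*(6+ 2) = 32
-18*(-2-8) = 180
sum = 230
Area = |230|/2 = 115.0000

115.0000 sq units


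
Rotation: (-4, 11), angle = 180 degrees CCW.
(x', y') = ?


cos(180) = -1, sin(180) = 0
x' = -4*(-1) - 11*0 = 4
y' = -4*0 + 11*(-1) = -11

(4, -11)


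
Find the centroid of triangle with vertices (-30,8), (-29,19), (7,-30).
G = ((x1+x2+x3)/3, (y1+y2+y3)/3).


Gx = (-30- 29+7)/3 = -52/3 = -17.3333
Gy = (8+19- 30)/3 = -3/3 = -1.0000

G = (-17.3333, -1.0000)


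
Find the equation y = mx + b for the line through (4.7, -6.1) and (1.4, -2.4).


m = (3.7)/(-3.3) = -1.1212
b = y1 - m*x1 = -6.1 - (3.7*4.7)/(-3.3) = -6.1 + 5.2697 = -0.8303

y = -1.1212x - 0.8303


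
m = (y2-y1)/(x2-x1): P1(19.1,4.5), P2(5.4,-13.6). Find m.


dy = -13.6 - 4.5 = -18.1
dx = 5.4 - 19.1 = -13.7
m = -18.1/(-13.7) = 1.3212

m = 1.3212


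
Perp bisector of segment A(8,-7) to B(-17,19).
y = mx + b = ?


Midpoint = (-4.5, 6)
Slope of AB = dy/dx = 26/(-25) = -1.0400
Perp slope = -dx/dy = 25/26 = 0.9615
b = My - (perp slope)*Mx = 6 + (-25*(-4.5))/26 = 6 + 4.3269 = 10.3269

y = 0.9615x + 10.3269


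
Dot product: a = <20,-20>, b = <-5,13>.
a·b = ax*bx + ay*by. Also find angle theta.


a·b = 20*(-5) - 20*13 = -100 - 260 = -360
|a| = sqrt(400+400) = 28.2843
|b| = sqrt(25+169) = 13.9284
cos(theta) = -360/(sqrt(800)*sqrt(194)) = -360/sqrt(155200) = -0.913812
theta = arccos(-360/sqrt(155200)) = 156.0375 degrees

a·b = -360, theta = 156.0375 deg


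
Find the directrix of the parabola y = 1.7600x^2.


a = 1.7600
1/(4a) = 0.1420
directrix: y = -0.1420 = -0.1420

y = -0.1420


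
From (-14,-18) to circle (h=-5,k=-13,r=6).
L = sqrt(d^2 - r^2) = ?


d = sqrt((-14+ 5)^2 + (-18+ 13)^2) = sqrt(81+25) = 10.2956
L = sqrt(106.0000 - 36) = sqrt(70.0000) = 8.3666

8.3666


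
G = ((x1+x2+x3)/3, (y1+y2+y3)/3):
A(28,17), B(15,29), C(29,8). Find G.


Gx = (28+15+29)/3 = 72/3 = 24.0000
Gy = (17+29+8)/3 = 54/3 = 18.0000

G = (24.0000, 18.0000)


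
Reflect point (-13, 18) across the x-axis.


Reflection rule for x-axis: (x, -y)
(-13, 18) -> (-13, -18)

(-13, -18)


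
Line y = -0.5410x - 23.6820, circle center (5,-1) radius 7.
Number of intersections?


Substitute y = -0.5410x - 23.6820: (x-5)^2 + (-0.5410x- 23.6820+ 1)^2 = 49
Expand to Ax^2 + Bx + C = 0, where b-k = -22.682
A = 1+m^2 = 1.292681
B = 2(m(b-k) - h) = 2(-0.5410*(-22.682) - 5) = 14.541924
C = h^2 + (b-k)^2 - r^2 = 25 + 514.473124 - 49 = 490.473124
disc = B^2-4AC = 211.4676 - 2536.1012 = -2324.6336
disc < 0

0 intersection points


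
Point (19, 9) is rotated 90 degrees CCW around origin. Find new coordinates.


cos(90) = 0, sin(90) = 1
x' = 19*0 - 9*1 = -9
y' = 19*1 + 9*0 = 19

(-9, 19)


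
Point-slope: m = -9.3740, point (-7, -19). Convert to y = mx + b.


y + 19 = -9.3740(x + 7)
y = -9.3740x - 19 + 9.3740*(-7)
y = -9.3740x - 84.6180

y = -9.3740x - 84.6180


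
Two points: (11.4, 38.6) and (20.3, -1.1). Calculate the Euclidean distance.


dx = 20.3 - 11.4 = 8.9
dy = -1.1 - 38.6 = -39.7
d = sqrt(79.21 + 1576.09) = sqrt(1655.3) = 40.6854

40.6854


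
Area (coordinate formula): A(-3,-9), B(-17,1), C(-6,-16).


-3*(1+ 16) = -51
-17*(-16+ 9) = 119
-6*(-9-1) = 60
sum = 128
Area = |128|/2 = 64.0000

64.0000 sq units


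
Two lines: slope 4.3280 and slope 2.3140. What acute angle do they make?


m1-m2 = 2.014
1+m1*m2 = 11.014992
tan(theta) = |2.014/11.014992| = 0.182842
theta = arctan(|2.014/11.014992|) = 10.3616 degrees (acute angle)

10.3616 degrees


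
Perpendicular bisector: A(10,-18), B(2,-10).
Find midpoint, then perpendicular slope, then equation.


Midpoint = (6, -14)
Slope of AB = dy/dx = 8/(-8) = -1.0000
Perp slope = -dx/dy = 8/8 = 1.0000
b = My - (perp slope)*Mx = -14 + (-8*6)/8 = -14 - 6.0000 = -20.0000

y = 1.0000x - 20.0000


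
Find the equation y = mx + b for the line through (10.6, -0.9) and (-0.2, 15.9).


m = (16.8)/(-10.8) = -1.5556
b = y1 - m*x1 = -0.9 - (16.8*10.6)/(-10.8) = -0.9 + 16.4889 = 15.5889

y = -1.5556x + 15.5889


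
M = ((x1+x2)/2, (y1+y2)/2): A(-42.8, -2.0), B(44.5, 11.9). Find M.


Mx = (-42.8 + 44.5)/2 = 1.7/2 = 0.8500
My = (-2.0 + 11.9)/2 = 9.9/2 = 4.9500

(0.8500, 4.9500)


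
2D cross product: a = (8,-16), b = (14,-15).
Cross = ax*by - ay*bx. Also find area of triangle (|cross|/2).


cross = 8*(-15) + 16*14 = -120 + 224 = 104
Triangle area = |104|/2 = 104/2 = 52.0000

cross = 104, triangle area = 52.0000


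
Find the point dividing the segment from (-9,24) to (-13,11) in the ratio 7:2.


Px = (7*(-13) + 2*(-9))/9 = -109/9 = -12.1111
Py = (7*11 + 2*24)/9 = 125/9 = 13.8889

P = (-12.1111, 13.8889)


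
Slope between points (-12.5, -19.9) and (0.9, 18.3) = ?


dy = 18.3 + 19.9 = 38.2
dx = 0.9 + 12.5 = 13.4
m = 38.2/13.4 = 2.8507

m = 2.8507


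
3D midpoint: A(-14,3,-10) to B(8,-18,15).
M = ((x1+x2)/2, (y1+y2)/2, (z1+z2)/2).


Mx = (-14+8)/2 = -3.0000
My = (3- 18)/2 = -7.5000
Mz = (-10+15)/2 = 2.5000

M = (-3.0000, -7.5000, 2.5000)


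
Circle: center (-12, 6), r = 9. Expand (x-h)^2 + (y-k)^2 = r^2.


(x+ 12)^2 + (y-6)^2 = 9^2
D = -2h = 24, E = -2k = -12
F = h^2+k^2-r^2 = 144+36-81 = 99

x^2 + y^2 + 24x - 12y + 99 = 0


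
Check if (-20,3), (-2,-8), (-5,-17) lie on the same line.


-20*(-8+ 17) - 2*(-17-3) - 5*(3+ 8)
= -180 + 40 - 55 = -195

No, not collinear (determinant = -195)


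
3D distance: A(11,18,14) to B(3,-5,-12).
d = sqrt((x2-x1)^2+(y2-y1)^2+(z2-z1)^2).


dx=-8, dy=-23, dz=-26
d = sqrt(64+529+676) = sqrt(1269) = 35.6230

35.6230


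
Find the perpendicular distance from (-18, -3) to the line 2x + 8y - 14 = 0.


|2*(-18) + 8*(-3) - 14| = |-74| = 74
sqrt(4 + 64) = sqrt(68) = 8.2462
d = 74/sqrt(68) = 8.9738

8.9738


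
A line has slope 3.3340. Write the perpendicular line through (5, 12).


Perpendicular slope = -1/m1 = -1/3.3340 = -0.2999
b2 = y0 - m2*x0 = 12 + 5/3.3340 = 12 + 1.4997 = 13.4997

y = -0.2999x + 13.4997


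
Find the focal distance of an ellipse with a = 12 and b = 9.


c^2 = 12^2 - 9^2 = 144 - 81 = 63
c = sqrt(63) = 7.9373

c = 7.9373


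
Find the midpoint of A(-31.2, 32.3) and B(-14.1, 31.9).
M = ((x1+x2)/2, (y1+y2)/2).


Mx = (-31.2 - 14.1)/2 = -45.3/2 = -22.6500
My = (32.3 + 31.9)/2 = 64.2/2 = 32.1000

(-22.6500, 32.1000)


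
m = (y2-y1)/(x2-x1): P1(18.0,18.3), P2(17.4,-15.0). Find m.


dy = -15.0 - 18.3 = -33.3
dx = 17.4 - 18.0 = -0.6
m = -33.3/(-0.6) = 55.5000

m = 55.5000


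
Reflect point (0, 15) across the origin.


Reflection rule for origin: (-x, -y)
(0, 15) -> (0, -15)

(0, -15)


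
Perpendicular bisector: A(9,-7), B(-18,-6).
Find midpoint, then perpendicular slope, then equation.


Midpoint = (-4.5, -6.5)
Slope of AB = dy/dx = 1/(-27) = -0.0370
Perp slope = -dx/dy = 27/1 = 27.0000
b = My - (perp slope)*Mx = -6.5 + (-27*(-4.5))/1 = -6.5 + 121.5000 = 115.0000

y = 27.0000x + 115.0000


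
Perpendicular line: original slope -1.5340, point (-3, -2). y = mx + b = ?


Perpendicular slope = -1/m1 = -1/(-1.5340) = 0.6519
b2 = y0 - m2*x0 = -2 - 3/(-1.5340) = -2 + 1.9557 = -0.0443

y = 0.6519x - 0.0443


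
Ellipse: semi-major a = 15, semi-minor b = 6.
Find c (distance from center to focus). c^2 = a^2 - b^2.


c^2 = 15^2 - 6^2 = 225 - 36 = 189
c = sqrt(189) = 13.7477

c = 13.7477


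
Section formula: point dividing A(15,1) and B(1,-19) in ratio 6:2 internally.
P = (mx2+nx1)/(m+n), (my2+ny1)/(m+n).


Px = (6*1 + 2*15)/8 = 36/8 = 4.5000
Py = (6*(-19) + 2*1)/8 = -112/8 = -14.0000

P = (4.5000, -14.0000)


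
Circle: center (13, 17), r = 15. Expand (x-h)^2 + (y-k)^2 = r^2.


(x-13)^2 + (y-17)^2 = 15^2
D = -2h = -26, E = -2k = -34
F = h^2+k^2-r^2 = 169+289-225 = 233

x^2 + y^2 - 26x - 34y + 233 = 0


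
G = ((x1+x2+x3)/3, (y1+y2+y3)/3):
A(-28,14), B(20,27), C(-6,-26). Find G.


Gx = (-28+20- 6)/3 = -14/3 = -4.6667
Gy = (14+27- 26)/3 = 15/3 = 5.0000

G = (-4.6667, 5.0000)


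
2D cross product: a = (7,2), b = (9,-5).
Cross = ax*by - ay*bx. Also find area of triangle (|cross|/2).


cross = 7*(-5) - 2*9 = -35 - 18 = -53
Triangle area = |-53|/2 = 53/2 = 26.5000

cross = -53, triangle area = 26.5000


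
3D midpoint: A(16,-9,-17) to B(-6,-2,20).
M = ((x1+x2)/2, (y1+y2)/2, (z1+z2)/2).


Mx = (16- 6)/2 = 5.0000
My = (-9- 2)/2 = -5.5000
Mz = (-17+20)/2 = 1.5000

M = (5.0000, -5.5000, 1.5000)


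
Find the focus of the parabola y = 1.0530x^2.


a = 1.0530
4a = 4.2120
focus = (0, 1/4.2120) = (0, 0.2374)

Focus = (0, 0.2374)


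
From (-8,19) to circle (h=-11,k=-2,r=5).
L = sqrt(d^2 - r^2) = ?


d = sqrt((-8+ 11)^2 + (19+ 2)^2) = sqrt(9+441) = 21.2132
L = sqrt(450.0000 - 25) = sqrt(425.0000) = 20.6155

20.6155


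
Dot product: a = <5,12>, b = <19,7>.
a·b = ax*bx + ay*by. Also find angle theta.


a·b = 5*19 + 12*7 = 95 + 84 = 179
|a| = sqrt(25+144) = 13.0000
|b| = sqrt(361+49) = 20.2485
cos(theta) = 179/(sqrt(169)*sqrt(410)) = 179/sqrt(69290) = 0.680014
theta = arccos(179/sqrt(69290)) = 47.1553 degrees

a·b = 179, theta = 47.1553 deg


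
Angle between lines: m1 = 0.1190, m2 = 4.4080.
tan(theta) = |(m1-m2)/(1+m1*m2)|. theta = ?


m1-m2 = -4.289
1+m1*m2 = 1.524552
tan(theta) = |-4.289/1.524552| = 2.813285
theta = arctan(|-4.289/1.524552|) = 70.4319 degrees (acute angle)

70.4319 degrees


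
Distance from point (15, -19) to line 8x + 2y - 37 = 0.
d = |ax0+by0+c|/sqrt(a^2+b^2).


|8*15 + 2*(-19) - 37| = |45| = 45
sqrt(64 + 4) = sqrt(68) = 8.2462
d = 45/sqrt(68) = 5.4571

5.4571


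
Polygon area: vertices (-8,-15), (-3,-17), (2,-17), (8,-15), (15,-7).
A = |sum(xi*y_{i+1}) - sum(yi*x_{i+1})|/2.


sum(xi*y_{i+1}) = -8*(-17) - 3*(-17) + 2*(-15) + 8*(-7) + 15*(-15) = -124
sum(yi*x_{i+1}) = -15*(-3) - 17*2 - 17*8 - 15*15 - 7*(-8) = -294
Area = |-124 + 294|/2 = 170/2 = 85.0000

85.0000 sq units


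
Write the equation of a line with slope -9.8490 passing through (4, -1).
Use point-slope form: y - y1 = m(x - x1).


y + 1 = -9.8490(x - 4)
y = -9.8490x - 1 + 9.8490*4
y = -9.8490x + 38.3960

y = -9.8490x + 38.3960


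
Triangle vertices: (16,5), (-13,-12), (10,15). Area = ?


16*(-12-15) = -432
-13*(15-5) = -130
10*(5+ 12) = 170
sum = -392
Area = |-392|/2 = 196.0000

196.0000 sq units


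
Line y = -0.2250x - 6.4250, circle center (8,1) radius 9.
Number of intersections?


Substitute y = -0.2250x - 6.4250: (x-8)^2 + (-0.2250x- 6.4250-1)^2 = 81
Expand to Ax^2 + Bx + C = 0, where b-k = -7.425
A = 1+m^2 = 1.050625
B = 2(m(b-k) - h) = 2(-0.2250*(-7.425) - 8) = -12.65875
C = h^2 + (b-k)^2 - r^2 = 64 + 55.130625 - 81 = 38.130625
disc = B^2-4AC = 160.2440 - 160.2440 = 0
disc = 0

1 intersection point (tangent)


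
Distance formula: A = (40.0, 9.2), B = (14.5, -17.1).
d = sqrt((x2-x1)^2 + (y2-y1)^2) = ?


dx = 14.5 - 40.0 = -25.5
dy = -17.1 - 9.2 = -26.3
d = sqrt(650.25 + 691.69) = sqrt(1341.94) = 36.6325

36.6325


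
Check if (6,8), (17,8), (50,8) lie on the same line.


6*(8-8) + 17*(8-8) + 50*(8-8)
= 0 + 0 + 0 = 0

Yes, collinear (determinant = 0)


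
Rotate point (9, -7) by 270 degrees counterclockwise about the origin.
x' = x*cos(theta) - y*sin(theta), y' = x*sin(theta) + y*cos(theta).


cos(270) = 0, sin(270) = -1
x' = 9*0 + 7*(-1) = -7
y' = 9*(-1) - 7*0 = -9

(-7, -9)


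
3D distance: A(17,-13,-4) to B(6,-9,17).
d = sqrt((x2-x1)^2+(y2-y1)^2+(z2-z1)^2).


dx=-11, dy=4, dz=21
d = sqrt(121+16+441) = sqrt(578) = 24.0416

24.0416


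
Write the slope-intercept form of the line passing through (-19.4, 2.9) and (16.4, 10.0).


m = (7.1)/(35.8) = 0.1983
b = y1 - m*x1 = 2.9 - (7.1*(-19.4))/(35.8) = 2.9 + 3.8475 = 6.7475

y = 0.1983x + 6.7475


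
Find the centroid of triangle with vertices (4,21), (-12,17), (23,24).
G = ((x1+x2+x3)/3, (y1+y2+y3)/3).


Gx = (4- 12+23)/3 = 15/3 = 5.0000
Gy = (21+17+24)/3 = 62/3 = 20.6667

G = (5.0000, 20.6667)


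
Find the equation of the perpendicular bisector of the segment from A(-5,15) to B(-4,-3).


Midpoint = (-4.5, 6)
Slope of AB = dy/dx = -18/1 = -18.0000
Perp slope = -dx/dy = 1/18 = 0.0556
b = My - (perp slope)*Mx = 6 + (1*(-4.5))/(-18) = 6 + 0.2500 = 6.2500

y = 0.0556x + 6.2500


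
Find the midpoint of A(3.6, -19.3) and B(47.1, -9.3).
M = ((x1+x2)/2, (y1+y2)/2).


Mx = (3.6 + 47.1)/2 = 50.7/2 = 25.3500
My = (-19.3 - 9.3)/2 = -28.6/2 = -14.3000

(25.3500, -14.3000)


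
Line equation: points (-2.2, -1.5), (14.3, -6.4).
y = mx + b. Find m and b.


m = (-4.9)/(16.5) = -0.2970
b = y1 - m*x1 = -1.5 - (-4.9*(-2.2))/(16.5) = -1.5 - 0.6533 = -2.1533

y = -0.2970x - 2.1533


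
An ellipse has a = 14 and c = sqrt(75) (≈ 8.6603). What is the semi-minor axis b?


b^2 = 14^2 - (sqrt(75))^2 = 196 - 75 = 121
b = sqrt(121) = 11

b = 11


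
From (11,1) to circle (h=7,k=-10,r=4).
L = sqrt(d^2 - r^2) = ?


d = sqrt((11-7)^2 + (1+ 10)^2) = sqrt(16+121) = 11.7047
L = sqrt(137.0000 - 16) = sqrt(121.0000) = 11.0000

11.0000


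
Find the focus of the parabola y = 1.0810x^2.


a = 1.0810
4a = 4.3240
focus = (0, 1/4.3240) = (0, 0.2313)

Focus = (0, 0.2313)


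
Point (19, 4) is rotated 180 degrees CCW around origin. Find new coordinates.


cos(180) = -1, sin(180) = 0
x' = 19*(-1) - 4*0 = -19
y' = 19*0 + 4*(-1) = -4

(-19, -4)


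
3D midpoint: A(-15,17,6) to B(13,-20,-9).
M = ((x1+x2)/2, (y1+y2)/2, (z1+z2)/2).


Mx = (-15+13)/2 = -1.0000
My = (17- 20)/2 = -1.5000
Mz = (6- 9)/2 = -1.5000

M = (-1.0000, -1.5000, -1.5000)


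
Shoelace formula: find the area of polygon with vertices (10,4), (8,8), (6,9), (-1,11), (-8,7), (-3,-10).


sum(xi*y_{i+1}) = 10*8 + 8*9 + 6*11 - 1*7 - 8*(-10) - 3*4 = 279
sum(yi*x_{i+1}) = 4*8 + 8*6 + 9*(-1) + 11*(-8) + 7*(-3) - 10*10 = -138
Area = |279 + 138|/2 = 417/2 = 208.5000

208.5000 sq units


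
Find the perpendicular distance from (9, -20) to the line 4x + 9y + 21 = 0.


|4*9 + 9*(-20) + 21| = |-123| = 123
sqrt(16 + 81) = sqrt(97) = 9.8489
d = 123/sqrt(97) = 12.4888

12.4888


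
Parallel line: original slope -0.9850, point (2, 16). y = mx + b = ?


Parallel lines have equal slopes.
m2 = -0.9850
b2 = 16 + 0.9850*2 = 17.9700

y = -0.9850x + 17.9700


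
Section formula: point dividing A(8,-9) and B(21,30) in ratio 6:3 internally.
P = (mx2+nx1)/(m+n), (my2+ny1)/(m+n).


Px = (6*21 + 3*8)/9 = 150/9 = 16.6667
Py = (6*30 + 3*(-9))/9 = 153/9 = 17.0000

P = (16.6667, 17.0000)


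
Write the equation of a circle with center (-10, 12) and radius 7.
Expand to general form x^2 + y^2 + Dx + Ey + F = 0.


(x+ 10)^2 + (y-12)^2 = 7^2
D = -2h = 20, E = -2k = -24
F = h^2+k^2-r^2 = 100+144-49 = 195

x^2 + y^2 + 20x - 24y + 195 = 0


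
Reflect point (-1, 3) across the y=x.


Reflection rule for y=x: (y, x)
(-1, 3) -> (3, -1)

(3, -1)


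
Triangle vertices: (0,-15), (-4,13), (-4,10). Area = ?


0*(13-10) = 0
-4*(10+ 15) = -100
-4*(-15-13) = 112
sum = 12
Area = |12|/2 = 6.0000

6.0000 sq units


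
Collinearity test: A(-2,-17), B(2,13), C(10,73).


-2*(13-73) + 2*(73+ 17) + 10*(-17-13)
= 120 + 180 - 300 = 0

Yes, collinear (determinant = 0)


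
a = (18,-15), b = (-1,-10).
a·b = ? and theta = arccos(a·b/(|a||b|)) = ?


a·b = 18*(-1) - 15*(-10) = -18 + 150 = 132
|a| = sqrt(324+225) = 23.4307
|b| = sqrt(1+100) = 10.0499
cos(theta) = 132/(sqrt(549)*sqrt(101)) = 132/sqrt(55449) = 0.560566
theta = arccos(132/sqrt(55449)) = 55.9050 degrees

a·b = 132, theta = 55.9050 deg


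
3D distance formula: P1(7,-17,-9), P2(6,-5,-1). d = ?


dx=-1, dy=12, dz=8
d = sqrt(1+144+64) = sqrt(209) = 14.4568

14.4568


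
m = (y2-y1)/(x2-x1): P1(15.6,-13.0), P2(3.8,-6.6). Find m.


dy = -6.6 + 13.0 = 6.4
dx = 3.8 - 15.6 = -11.8
m = 6.4/(-11.8) = -0.5424

m = -0.5424


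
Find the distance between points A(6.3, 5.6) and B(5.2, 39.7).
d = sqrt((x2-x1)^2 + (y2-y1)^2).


dx = 5.2 - 6.3 = -1.1
dy = 39.7 - 5.6 = 34.1
d = sqrt(1.21 + 1162.81) = sqrt(1164.02) = 34.1177

34.1177


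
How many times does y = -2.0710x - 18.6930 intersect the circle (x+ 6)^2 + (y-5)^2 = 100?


Substitute y = -2.0710x - 18.6930: (x+ 6)^2 + (-2.0710x- 18.6930-5)^2 = 100
Expand to Ax^2 + Bx + C = 0, where b-k = -23.693
A = 1+m^2 = 5.289041
B = 2(m(b-k) - h) = 2(-2.0710*(-23.693) + 6) = 110.136406
C = h^2 + (b-k)^2 - r^2 = 36 + 561.358249 - 100 = 497.358249
disc = B^2-4AC = 12130.0279 - 10522.1927 = 1607.8352
disc > 0

2 intersection points


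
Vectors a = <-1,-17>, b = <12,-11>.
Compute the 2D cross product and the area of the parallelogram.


cross = -1*(-11) + 17*12 = 11 + 204 = 215
Parallelogram area = |215| = 215

cross = 215, parallelogram area = 215


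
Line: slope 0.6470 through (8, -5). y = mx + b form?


y + 5 = 0.6470(x - 8)
y = 0.6470x - 5 - 0.6470*8
y = 0.6470x - 10.1760

y = 0.6470x - 10.1760


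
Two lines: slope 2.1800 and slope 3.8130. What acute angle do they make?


m1-m2 = -1.633
1+m1*m2 = 9.31234
tan(theta) = |-1.633/9.31234| = 0.175359
theta = arctan(|-1.633/9.31234|) = 9.9462 degrees (acute angle)

9.9462 degrees


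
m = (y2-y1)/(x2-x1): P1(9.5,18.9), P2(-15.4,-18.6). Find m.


dy = -18.6 - 18.9 = -37.5
dx = -15.4 - 9.5 = -24.9
m = -37.5/(-24.9) = 1.5060

m = 1.5060


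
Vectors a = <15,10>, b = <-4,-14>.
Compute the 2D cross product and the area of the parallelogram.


cross = 15*(-14) - 10*(-4) = -210 + 40 = -170
Parallelogram area = |-170| = 170

cross = -170, parallelogram area = 170


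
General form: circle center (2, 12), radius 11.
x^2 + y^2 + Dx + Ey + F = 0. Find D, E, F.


(x-2)^2 + (y-12)^2 = 11^2
D = -2h = -4, E = -2k = -24
F = h^2+k^2-r^2 = 4+144-121 = 27

D = -4, E = -24, F = 27


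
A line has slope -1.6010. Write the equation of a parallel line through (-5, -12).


Parallel lines have equal slopes.
m2 = -1.6010
b2 = -12 + 1.6010*(-5) = -20.0050

y = -1.6010x - 20.0050


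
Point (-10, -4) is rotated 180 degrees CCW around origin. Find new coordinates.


cos(180) = -1, sin(180) = 0
x' = -10*(-1) + 4*0 = 10
y' = -10*0 - 4*(-1) = 4

(10, 4)


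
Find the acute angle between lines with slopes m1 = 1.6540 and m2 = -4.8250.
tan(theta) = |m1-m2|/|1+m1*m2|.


m1-m2 = 6.479
1+m1*m2 = -6.98055
tan(theta) = |6.479/(-6.98055)| = 0.928150
theta = arctan(|6.479/(-6.98055)|) = 42.8659 degrees (acute angle)

42.8659 degrees


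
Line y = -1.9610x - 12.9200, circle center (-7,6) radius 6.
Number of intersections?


Substitute y = -1.9610x - 12.9200: (x+ 7)^2 + (-1.9610x- 12.9200-6)^2 = 36
Expand to Ax^2 + Bx + C = 0, where b-k = -18.92
A = 1+m^2 = 4.845521
B = 2(m(b-k) - h) = 2(-1.9610*(-18.92) + 7) = 88.20424
C = h^2 + (b-k)^2 - r^2 = 49 + 357.9664 - 36 = 370.9664
disc = B^2-4AC = 7779.9880 - 7190.1019 = 589.8861
disc > 0

2 intersection points


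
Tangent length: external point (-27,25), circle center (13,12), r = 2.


d = sqrt((-27-13)^2 + (25-12)^2) = sqrt(1600+169) = 42.0595
L = sqrt(1769.0000 - 4) = sqrt(1765.0000) = 42.0119

42.0119


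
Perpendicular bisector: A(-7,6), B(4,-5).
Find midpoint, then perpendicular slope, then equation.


Midpoint = (-1.5, 0.5)
Slope of AB = dy/dx = -11/11 = -1.0000
Perp slope = -dx/dy = 11/11 = 1.0000
b = My - (perp slope)*Mx = 0.5 + (11*(-1.5))/(-11) = 0.5 + 1.5000 = 2.0000

y = 1.0000x + 2.0000
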